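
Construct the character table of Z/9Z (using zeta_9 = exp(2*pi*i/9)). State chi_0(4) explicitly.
Character table of Z/9Z (irreps indexed chi_0,...,chi_8 with chi_k(m) = zeta_9^(k*m), zeta_9 = exp(2*pi*i/9)):
  irrep \ class  {0} (size 1)  {1} (size 1)    {2} (size 1)    {3} (size 1)    {4} (size 1)    {5} (size 1)    {6} (size 1)    {7} (size 1)    {8} (size 1)  
  chi_0          1             1               1               1               1               1               1               1               1             
  chi_1          1             exp(2*I*pi/9)   exp(4*I*pi/9)   exp(2*I*pi/3)   exp(8*I*pi/9)   exp(-8*I*pi/9)  exp(-2*I*pi/3)  exp(-4*I*pi/9)  exp(-2*I*pi/9)
  chi_2          1             exp(4*I*pi/9)   exp(8*I*pi/9)   exp(-2*I*pi/3)  exp(-2*I*pi/9)  exp(2*I*pi/9)   exp(2*I*pi/3)   exp(-8*I*pi/9)  exp(-4*I*pi/9)
  chi_3          1             exp(2*I*pi/3)   exp(-2*I*pi/3)  1               exp(2*I*pi/3)   exp(-2*I*pi/3)  1               exp(2*I*pi/3)   exp(-2*I*pi/3)
  chi_4          1             exp(8*I*pi/9)   exp(-2*I*pi/9)  exp(2*I*pi/3)   exp(-4*I*pi/9)  exp(4*I*pi/9)   exp(-2*I*pi/3)  exp(2*I*pi/9)   exp(-8*I*pi/9)
  chi_5          1             exp(-8*I*pi/9)  exp(2*I*pi/9)   exp(-2*I*pi/3)  exp(4*I*pi/9)   exp(-4*I*pi/9)  exp(2*I*pi/3)   exp(-2*I*pi/9)  exp(8*I*pi/9) 
  chi_6          1             exp(-2*I*pi/3)  exp(2*I*pi/3)   1               exp(-2*I*pi/3)  exp(2*I*pi/3)   1               exp(-2*I*pi/3)  exp(2*I*pi/3) 
  chi_7          1             exp(-4*I*pi/9)  exp(-8*I*pi/9)  exp(2*I*pi/3)   exp(2*I*pi/9)   exp(-2*I*pi/9)  exp(-2*I*pi/3)  exp(8*I*pi/9)   exp(4*I*pi/9) 
  chi_8          1             exp(-2*I*pi/9)  exp(-4*I*pi/9)  exp(-2*I*pi/3)  exp(-8*I*pi/9)  exp(8*I*pi/9)   exp(2*I*pi/3)   exp(4*I*pi/9)   exp(2*I*pi/9) 

Spot check: chi_0(4) = zeta_9^(0*4) = zeta_9^0 = 1.

Proof sketch: Z/9Z is abelian, so all 9 irreducible complex representations are 1-dimensional. They are given by chi_k(m) = zeta_9^(k*m) for k = 0,...,8. Row orthogonality: sum_m chi_k(m) conj(chi_l(m)) = 9 * [k = l].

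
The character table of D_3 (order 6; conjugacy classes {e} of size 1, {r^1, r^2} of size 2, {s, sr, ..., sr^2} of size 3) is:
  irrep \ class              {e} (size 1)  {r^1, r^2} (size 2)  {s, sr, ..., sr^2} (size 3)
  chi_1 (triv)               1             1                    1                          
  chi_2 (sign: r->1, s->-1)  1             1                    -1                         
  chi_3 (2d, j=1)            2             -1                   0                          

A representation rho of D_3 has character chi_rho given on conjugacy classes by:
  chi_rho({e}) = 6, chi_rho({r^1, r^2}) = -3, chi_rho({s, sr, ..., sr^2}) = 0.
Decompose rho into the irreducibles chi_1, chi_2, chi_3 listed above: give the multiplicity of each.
Multiplicities: chi_1: 0, chi_2: 0, chi_3: 3.

Proof sketch: Use <chi_rho, chi> = (1/|G|) sum_C |C| * chi_rho(C) * conj(chi(C)) with |G| = 6 for each irreducible chi in the table:
  <chi_rho, chi_1> = (1/6)[1*(6)*conj(1) + 2*(-3)*conj(1) + 3*(0)*conj(1)]
      = (1/6)[(6) + (-6) + (0)] = 0/6 = 0
  <chi_rho, chi_2> = (1/6)[1*(6)*conj(1) + 2*(-3)*conj(1) + 3*(0)*conj(-1)]
      = (1/6)[(6) + (-6) + (0)] = 0/6 = 0
  <chi_rho, chi_3> = (1/6)[1*(6)*conj(2) + 2*(-3)*conj(-1) + 3*(0)*conj(0)]
      = (1/6)[(12) + (6) + (0)] = 18/6 = 3
Dimension check: dim(rho) = sum (mult * dim) = 0*1 + 0*1 + 3*2 = 6 = chi_rho(e) = 6.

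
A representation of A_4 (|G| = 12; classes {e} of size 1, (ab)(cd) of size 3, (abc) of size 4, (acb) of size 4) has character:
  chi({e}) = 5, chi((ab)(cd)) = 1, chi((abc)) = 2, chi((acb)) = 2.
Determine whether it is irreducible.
Not irreducible (reducible): <chi, chi> = 5 > 1.

Working: <chi, chi> = (1/|G|) sum_C |C| * |chi(C)|^2 = (1/12)[1*|5|^2 + 3*|1|^2 + 4*|2|^2 + 4*|2|^2]
  = (1/12)[(25) + (3) + (16) + (16)] = 60/12 = 5.
(Exp terms are combined using exp(i*s)*conj(exp(i*t)) = exp(i*(s-t)), and sums of them are collapsed using the identity that for every m > 1 the m distinct m-th roots of unity sum to 0, e.g. 1 + exp(2*I*pi/3) + exp(-2*I*pi/3) = 0.)
A character is irreducible iff <chi, chi> = 1, so this representation is reducible.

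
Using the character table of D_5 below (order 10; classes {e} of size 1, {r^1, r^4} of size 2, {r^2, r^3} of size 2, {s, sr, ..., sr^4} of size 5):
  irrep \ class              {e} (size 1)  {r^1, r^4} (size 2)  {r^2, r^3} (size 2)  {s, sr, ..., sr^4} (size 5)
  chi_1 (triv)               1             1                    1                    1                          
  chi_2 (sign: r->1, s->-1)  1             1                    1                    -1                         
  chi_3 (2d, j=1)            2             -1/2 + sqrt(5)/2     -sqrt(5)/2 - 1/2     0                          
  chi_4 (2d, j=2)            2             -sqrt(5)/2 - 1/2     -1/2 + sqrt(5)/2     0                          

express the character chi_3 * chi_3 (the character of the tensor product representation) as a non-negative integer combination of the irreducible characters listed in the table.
chi_3 tensor chi_3 = chi_1 + chi_2 + chi_4 (all other irreducibles have multiplicity 0).

Explanation: The character of a tensor product is the pointwise product (chi_3 * chi_3)(C) = chi_3(C) * chi_3(C):
  {e}: (2)*(2), {r^1, r^4}: (-1/2 + sqrt(5)/2)*(-1/2 + sqrt(5)/2), {r^2, r^3}: (-sqrt(5)/2 - 1/2)*(-sqrt(5)/2 - 1/2), {s, sr, ..., sr^4}: (0)*(0)
so (chi_3 * chi_3) takes values
  {e} -> 4, {r^1, r^4} -> 3/2 - sqrt(5)/2, {r^2, r^3} -> sqrt(5)/2 + 3/2, {s, sr, ..., sr^4} -> 0.
Now take the inner product of this character with each irreducible chi from the table, <chi_3*chi_3, chi> = (1/10) sum_C |C| (chi_3*chi_3)(C) conj(chi(C)):
  <chi_3*chi_3, chi_1> = (1/10)[1*(4)*conj(1) + 2*(3/2 - sqrt(5)/2)*conj(1) + 2*(sqrt(5)/2 + 3/2)*conj(1) + 5*(0)*conj(1)]
      = (1/10)[(4) + (3 - sqrt(5)) + (sqrt(5) + 3) + (0)] = 10/10 = 1
  <chi_3*chi_3, chi_2> = (1/10)[1*(4)*conj(1) + 2*(3/2 - sqrt(5)/2)*conj(1) + 2*(sqrt(5)/2 + 3/2)*conj(1) + 5*(0)*conj(-1)]
      = (1/10)[(4) + (3 - sqrt(5)) + (sqrt(5) + 3) + (0)] = 10/10 = 1
  <chi_3*chi_3, chi_3> = (1/10)[1*(4)*conj(2) + 2*(3/2 - sqrt(5)/2)*conj(-1/2 + sqrt(5)/2) + 2*(sqrt(5)/2 + 3/2)*conj(-sqrt(5)/2 - 1/2) + 5*(0)*conj(0)]
      = (1/10)[(8) + (-4 + 2*sqrt(5)) + (-2*sqrt(5) - 4) + (0)] = 0/10 = 0
  <chi_3*chi_3, chi_4> = (1/10)[1*(4)*conj(2) + 2*(3/2 - sqrt(5)/2)*conj(-sqrt(5)/2 - 1/2) + 2*(sqrt(5)/2 + 3/2)*conj(-1/2 + sqrt(5)/2) + 5*(0)*conj(0)]
      = (1/10)[(8) + (1 - sqrt(5)) + (1 + sqrt(5)) + (0)] = 10/10 = 1
Hence the multiplicities are chi_1: 1, chi_2: 1, chi_4: 1. Dimension check: dim(chi_3)*dim(chi_3) = 2*2 = 4 and sum (mult * dim) = 1*1 + 1*1 + 1*2 = 4.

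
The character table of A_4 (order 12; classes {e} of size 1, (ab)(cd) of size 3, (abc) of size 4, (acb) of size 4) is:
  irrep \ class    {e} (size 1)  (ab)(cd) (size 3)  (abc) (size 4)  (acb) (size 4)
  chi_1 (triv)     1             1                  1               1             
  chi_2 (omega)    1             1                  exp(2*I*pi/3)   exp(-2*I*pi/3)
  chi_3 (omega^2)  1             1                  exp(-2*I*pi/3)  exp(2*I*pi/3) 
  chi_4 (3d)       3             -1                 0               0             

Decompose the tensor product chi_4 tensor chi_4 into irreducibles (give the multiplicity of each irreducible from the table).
chi_4 tensor chi_4 = chi_1 + chi_2 + chi_3 + 2*chi_4 (all other irreducibles have multiplicity 0).

Proof sketch: The character of a tensor product is the pointwise product (chi_4 * chi_4)(C) = chi_4(C) * chi_4(C):
  {e}: (3)*(3), (ab)(cd): (-1)*(-1), (abc): (0)*(0), (acb): (0)*(0)
so (chi_4 * chi_4) takes values
  {e} -> 9, (ab)(cd) -> 1, (abc) -> 0, (acb) -> 0.
Now take the inner product of this character with each irreducible chi from the table, <chi_4*chi_4, chi> = (1/12) sum_C |C| (chi_4*chi_4)(C) conj(chi(C)):
  <chi_4*chi_4, chi_1> = (1/12)[1*(9)*conj(1) + 3*(1)*conj(1) + 4*(0)*conj(1) + 4*(0)*conj(1)]
      = (1/12)[(9) + (3) + (0) + (0)] = 12/12 = 1
  <chi_4*chi_4, chi_2> = (1/12)[1*(9)*conj(1) + 3*(1)*conj(1) + 4*(0)*conj(exp(2*I*pi/3)) + 4*(0)*conj(exp(-2*I*pi/3))]
      = (1/12)[(9) + (3) + (0) + (0)] = 12/12 = 1
  <chi_4*chi_4, chi_3> = (1/12)[1*(9)*conj(1) + 3*(1)*conj(1) + 4*(0)*conj(exp(-2*I*pi/3)) + 4*(0)*conj(exp(2*I*pi/3))]
      = (1/12)[(9) + (3) + (0) + (0)] = 12/12 = 1
  <chi_4*chi_4, chi_4> = (1/12)[1*(9)*conj(3) + 3*(1)*conj(-1) + 4*(0)*conj(0) + 4*(0)*conj(0)]
      = (1/12)[(27) + (-3) + (0) + (0)] = 24/12 = 2
(Exp terms are combined using exp(i*s)*conj(exp(i*t)) = exp(i*(s-t)), and sums of them are collapsed using the identity that for every m > 1 the m distinct m-th roots of unity sum to 0, e.g. 1 + exp(2*I*pi/3) + exp(-2*I*pi/3) = 0.)
Hence the multiplicities are chi_1: 1, chi_2: 1, chi_3: 1, chi_4: 2. Dimension check: dim(chi_4)*dim(chi_4) = 3*3 = 9 and sum (mult * dim) = 1*1 + 1*1 + 1*1 + 2*3 = 9.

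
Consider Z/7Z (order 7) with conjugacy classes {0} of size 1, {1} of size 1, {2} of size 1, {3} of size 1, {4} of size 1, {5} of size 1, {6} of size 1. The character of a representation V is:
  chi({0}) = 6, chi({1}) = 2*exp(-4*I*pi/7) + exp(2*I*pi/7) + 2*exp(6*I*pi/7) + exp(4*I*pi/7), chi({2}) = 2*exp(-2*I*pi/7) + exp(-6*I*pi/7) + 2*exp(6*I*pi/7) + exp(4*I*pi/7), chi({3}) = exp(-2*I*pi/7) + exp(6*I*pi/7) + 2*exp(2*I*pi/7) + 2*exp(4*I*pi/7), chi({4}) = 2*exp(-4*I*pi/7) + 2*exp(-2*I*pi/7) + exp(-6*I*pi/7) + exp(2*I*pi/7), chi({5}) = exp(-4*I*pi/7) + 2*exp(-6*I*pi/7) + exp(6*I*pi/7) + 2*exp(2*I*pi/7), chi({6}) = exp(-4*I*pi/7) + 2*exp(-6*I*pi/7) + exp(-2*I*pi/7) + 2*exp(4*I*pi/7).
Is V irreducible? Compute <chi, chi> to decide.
Not irreducible (reducible): <chi, chi> = 10 > 1.

Derivation: <chi, chi> = (1/|G|) sum_C |C| * |chi(C)|^2 = (1/7)[1*|6|^2 + 1*|2*exp(-4*I*pi/7) + exp(2*I*pi/7) + 2*exp(6*I*pi/7) + exp(4*I*pi/7)|^2 + 1*|2*exp(-2*I*pi/7) + exp(-6*I*pi/7) + 2*exp(6*I*pi/7) + exp(4*I*pi/7)|^2 + 1*|exp(-2*I*pi/7) + exp(6*I*pi/7) + 2*exp(2*I*pi/7) + 2*exp(4*I*pi/7)|^2 + 1*|2*exp(-4*I*pi/7) + 2*exp(-2*I*pi/7) + exp(-6*I*pi/7) + exp(2*I*pi/7)|^2 + 1*|exp(-4*I*pi/7) + 2*exp(-6*I*pi/7) + exp(6*I*pi/7) + 2*exp(2*I*pi/7)|^2 + 1*|exp(-4*I*pi/7) + 2*exp(-6*I*pi/7) + exp(-2*I*pi/7) + 2*exp(4*I*pi/7)|^2]
  = (1/7)[(36) + (10 + 6*exp(-4*I*pi/7) + 3*exp(-2*I*pi/7) + 4*exp(-6*I*pi/7) + 4*exp(6*I*pi/7) + 3*exp(2*I*pi/7) + 6*exp(4*I*pi/7)) + (10 + 4*exp(-2*I*pi/7) + 3*exp(-4*I*pi/7) + 6*exp(-6*I*pi/7) + 6*exp(6*I*pi/7) + 3*exp(4*I*pi/7) + 4*exp(2*I*pi/7)) + (10 + 6*exp(-2*I*pi/7) + 4*exp(-4*I*pi/7) + 3*exp(-6*I*pi/7) + 3*exp(6*I*pi/7) + 4*exp(4*I*pi/7) + 6*exp(2*I*pi/7)) + (10 + 6*exp(-2*I*pi/7) + 4*exp(-4*I*pi/7) + 3*exp(-6*I*pi/7) + 3*exp(6*I*pi/7) + 4*exp(4*I*pi/7) + 6*exp(2*I*pi/7)) + (10 + 4*exp(-2*I*pi/7) + 3*exp(-4*I*pi/7) + 6*exp(-6*I*pi/7) + 6*exp(6*I*pi/7) + 3*exp(4*I*pi/7) + 4*exp(2*I*pi/7)) + (10 + 6*exp(-4*I*pi/7) + 3*exp(-2*I*pi/7) + 4*exp(-6*I*pi/7) + 4*exp(6*I*pi/7) + 3*exp(2*I*pi/7) + 6*exp(4*I*pi/7))] = 70/7 = 10.
(Exp terms are combined using exp(i*s)*conj(exp(i*t)) = exp(i*(s-t)), and sums of them are collapsed using the identity that for every m > 1 the m distinct m-th roots of unity sum to 0, e.g. 1 + exp(2*I*pi/3) + exp(-2*I*pi/3) = 0.)
A character is irreducible iff <chi, chi> = 1, so this representation is reducible.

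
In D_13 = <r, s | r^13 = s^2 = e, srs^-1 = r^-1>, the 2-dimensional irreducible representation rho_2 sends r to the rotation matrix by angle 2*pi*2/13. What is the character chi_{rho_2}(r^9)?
chi_{rho_2}(r^9) = 2*cos(2*pi*2*9/13) = -2*cos(3*pi/13)

Why: rho_2(r^9) is rotation by angle 2*pi*2*9/13, whose trace is 2*cos(2*pi*2*9/13) = -2*cos(3*pi/13).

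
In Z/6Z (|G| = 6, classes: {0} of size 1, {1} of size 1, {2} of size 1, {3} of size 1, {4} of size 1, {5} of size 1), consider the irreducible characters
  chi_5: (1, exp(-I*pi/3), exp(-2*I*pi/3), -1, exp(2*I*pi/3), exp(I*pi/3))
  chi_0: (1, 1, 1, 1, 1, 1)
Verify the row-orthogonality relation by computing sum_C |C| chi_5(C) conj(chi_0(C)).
Sum = 0; so <chi_5, chi_0> = 0 (distinct irreducibles are orthogonal).

Proof sketch: Compute term by term over conjugacy classes (|C| * chi_5(C) * conj(chi_0(C))):
  1*(1)*conj(1) + 1*(exp(-I*pi/3))*conj(1) + 1*(exp(-2*I*pi/3))*conj(1) + 1*(-1)*conj(1) + 1*(exp(2*I*pi/3))*conj(1) + 1*(exp(I*pi/3))*conj(1)
  = (1) + (exp(-I*pi/3)) + (exp(-2*I*pi/3)) + (-1) + (exp(2*I*pi/3)) + (exp(I*pi/3))
  = 0.
(Exp terms are combined using exp(i*s)*conj(exp(i*t)) = exp(i*(s-t)), and sums of them are collapsed using the identity that for every m > 1 the m distinct m-th roots of unity sum to 0, e.g. 1 + exp(2*I*pi/3) + exp(-2*I*pi/3) = 0.)
Dividing by |G| = 6 gives 0/6 = 0, matching the row-orthogonality relation <chi_5, chi_0> = [chi_5 = chi_0].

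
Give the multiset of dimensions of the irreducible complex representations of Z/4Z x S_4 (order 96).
Dimensions: 1, 1, 1, 1, 1, 1, 1, 1, 2, 2, 2, 2, 3, 3, 3, 3, 3, 3, 3, 3

Justification: There are 20 irreducibles (= number of conjugacy classes). Their dimensions d_i satisfy sum d_i^2 = |G| = 96: 1 + 1 + 1 + 1 + 1 + 1 + 1 + 1 + 4 + 4 + 4 + 4 + 9 + 9 + 9 + 9 + 9 + 9 + 9 + 9 = 96. (For the product with Z/4Z: each of the 4 1-dim characters of Z/4Z tensors with each irrep of S_4, giving 4 copies of each S_4-dimension.)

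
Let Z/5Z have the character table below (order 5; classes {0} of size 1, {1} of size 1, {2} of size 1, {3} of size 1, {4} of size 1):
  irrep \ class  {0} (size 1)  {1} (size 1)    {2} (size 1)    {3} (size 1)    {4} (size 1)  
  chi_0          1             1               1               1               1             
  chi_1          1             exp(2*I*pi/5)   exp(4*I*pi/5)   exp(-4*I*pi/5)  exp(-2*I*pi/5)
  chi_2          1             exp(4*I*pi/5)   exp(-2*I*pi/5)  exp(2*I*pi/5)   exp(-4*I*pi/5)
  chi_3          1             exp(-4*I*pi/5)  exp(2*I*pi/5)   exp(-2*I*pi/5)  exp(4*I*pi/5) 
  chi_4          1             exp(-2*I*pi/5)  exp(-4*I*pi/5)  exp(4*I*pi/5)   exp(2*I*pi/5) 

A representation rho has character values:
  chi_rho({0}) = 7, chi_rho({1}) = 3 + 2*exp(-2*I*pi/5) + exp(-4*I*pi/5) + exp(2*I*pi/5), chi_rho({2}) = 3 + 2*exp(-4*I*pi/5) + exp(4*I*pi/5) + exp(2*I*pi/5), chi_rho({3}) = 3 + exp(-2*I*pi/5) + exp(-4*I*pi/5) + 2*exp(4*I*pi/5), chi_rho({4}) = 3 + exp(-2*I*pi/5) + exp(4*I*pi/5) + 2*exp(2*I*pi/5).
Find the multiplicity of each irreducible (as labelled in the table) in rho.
Multiplicities: chi_0: 3, chi_1: 1, chi_2: 0, chi_3: 1, chi_4: 2.

Details: Use <chi_rho, chi> = (1/|G|) sum_C |C| * chi_rho(C) * conj(chi(C)) with |G| = 5 for each irreducible chi in the table:
  <chi_rho, chi_0> = (1/5)[1*(7)*conj(1) + 1*(3 + 2*exp(-2*I*pi/5) + exp(-4*I*pi/5) + exp(2*I*pi/5))*conj(1) + 1*(3 + 2*exp(-4*I*pi/5) + exp(4*I*pi/5) + exp(2*I*pi/5))*conj(1) + 1*(3 + exp(-2*I*pi/5) + exp(-4*I*pi/5) + 2*exp(4*I*pi/5))*conj(1) + 1*(3 + exp(-2*I*pi/5) + exp(4*I*pi/5) + 2*exp(2*I*pi/5))*conj(1)]
      = (1/5)[(7) + (3 + 2*exp(-2*I*pi/5) + exp(-4*I*pi/5) + exp(2*I*pi/5)) + (3 + 2*exp(-4*I*pi/5) + exp(4*I*pi/5) + exp(2*I*pi/5)) + (3 + exp(-2*I*pi/5) + exp(-4*I*pi/5) + 2*exp(4*I*pi/5)) + (3 + exp(-2*I*pi/5) + exp(4*I*pi/5) + 2*exp(2*I*pi/5))] = 15/5 = 3
  <chi_rho, chi_1> = (1/5)[1*(7)*conj(1) + 1*(3 + 2*exp(-2*I*pi/5) + exp(-4*I*pi/5) + exp(2*I*pi/5))*conj(exp(2*I*pi/5)) + 1*(3 + 2*exp(-4*I*pi/5) + exp(4*I*pi/5) + exp(2*I*pi/5))*conj(exp(4*I*pi/5)) + 1*(3 + exp(-2*I*pi/5) + exp(-4*I*pi/5) + 2*exp(4*I*pi/5))*conj(exp(-4*I*pi/5)) + 1*(3 + exp(-2*I*pi/5) + exp(4*I*pi/5) + 2*exp(2*I*pi/5))*conj(exp(-2*I*pi/5))]
      = (1/5)[(7) + (1 + 3*exp(-2*I*pi/5) + 2*exp(-4*I*pi/5) + exp(4*I*pi/5)) + (1 + 3*exp(-4*I*pi/5) + exp(-2*I*pi/5) + 2*exp(2*I*pi/5)) + (1 + 2*exp(-2*I*pi/5) + exp(2*I*pi/5) + 3*exp(4*I*pi/5)) + (1 + exp(-4*I*pi/5) + 2*exp(4*I*pi/5) + 3*exp(2*I*pi/5))] = 5/5 = 1
  <chi_rho, chi_2> = (1/5)[1*(7)*conj(1) + 1*(3 + 2*exp(-2*I*pi/5) + exp(-4*I*pi/5) + exp(2*I*pi/5))*conj(exp(4*I*pi/5)) + 1*(3 + 2*exp(-4*I*pi/5) + exp(4*I*pi/5) + exp(2*I*pi/5))*conj(exp(-2*I*pi/5)) + 1*(3 + exp(-2*I*pi/5) + exp(-4*I*pi/5) + 2*exp(4*I*pi/5))*conj(exp(2*I*pi/5)) + 1*(3 + exp(-2*I*pi/5) + exp(4*I*pi/5) + 2*exp(2*I*pi/5))*conj(exp(-4*I*pi/5))]
      = (1/5)[(7) + (3*exp(-4*I*pi/5) + exp(-2*I*pi/5) + exp(2*I*pi/5) + 2*exp(4*I*pi/5)) + (2*exp(-2*I*pi/5) + exp(-4*I*pi/5) + exp(4*I*pi/5) + 3*exp(2*I*pi/5)) + (3*exp(-2*I*pi/5) + exp(-4*I*pi/5) + exp(4*I*pi/5) + 2*exp(2*I*pi/5)) + (2*exp(-4*I*pi/5) + exp(-2*I*pi/5) + exp(2*I*pi/5) + 3*exp(4*I*pi/5))] = 0/5 = 0
  <chi_rho, chi_3> = (1/5)[1*(7)*conj(1) + 1*(3 + 2*exp(-2*I*pi/5) + exp(-4*I*pi/5) + exp(2*I*pi/5))*conj(exp(-4*I*pi/5)) + 1*(3 + 2*exp(-4*I*pi/5) + exp(4*I*pi/5) + exp(2*I*pi/5))*conj(exp(2*I*pi/5)) + 1*(3 + exp(-2*I*pi/5) + exp(-4*I*pi/5) + 2*exp(4*I*pi/5))*conj(exp(-2*I*pi/5)) + 1*(3 + exp(-2*I*pi/5) + exp(4*I*pi/5) + 2*exp(2*I*pi/5))*conj(exp(4*I*pi/5))]
      = (1/5)[(7) + (1 + exp(-4*I*pi/5) + 3*exp(4*I*pi/5) + 2*exp(2*I*pi/5)) + (1 + 3*exp(-2*I*pi/5) + exp(2*I*pi/5) + 2*exp(4*I*pi/5)) + (1 + 2*exp(-4*I*pi/5) + exp(-2*I*pi/5) + 3*exp(2*I*pi/5)) + (1 + 2*exp(-2*I*pi/5) + 3*exp(-4*I*pi/5) + exp(4*I*pi/5))] = 5/5 = 1
  <chi_rho, chi_4> = (1/5)[1*(7)*conj(1) + 1*(3 + 2*exp(-2*I*pi/5) + exp(-4*I*pi/5) + exp(2*I*pi/5))*conj(exp(-2*I*pi/5)) + 1*(3 + 2*exp(-4*I*pi/5) + exp(4*I*pi/5) + exp(2*I*pi/5))*conj(exp(-4*I*pi/5)) + 1*(3 + exp(-2*I*pi/5) + exp(-4*I*pi/5) + 2*exp(4*I*pi/5))*conj(exp(4*I*pi/5)) + 1*(3 + exp(-2*I*pi/5) + exp(4*I*pi/5) + 2*exp(2*I*pi/5))*conj(exp(2*I*pi/5))]
      = (1/5)[(7) + (2 + exp(-2*I*pi/5) + exp(4*I*pi/5) + 3*exp(2*I*pi/5)) + (2 + exp(-2*I*pi/5) + exp(-4*I*pi/5) + 3*exp(4*I*pi/5)) + (2 + 3*exp(-4*I*pi/5) + exp(4*I*pi/5) + exp(2*I*pi/5)) + (2 + 3*exp(-2*I*pi/5) + exp(-4*I*pi/5) + exp(2*I*pi/5))] = 10/5 = 2
(Exp terms are combined using exp(i*s)*conj(exp(i*t)) = exp(i*(s-t)), and sums of them are collapsed using the identity that for every m > 1 the m distinct m-th roots of unity sum to 0, e.g. 1 + exp(2*I*pi/3) + exp(-2*I*pi/3) = 0.)
Dimension check: dim(rho) = sum (mult * dim) = 3*1 + 1*1 + 0*1 + 1*1 + 2*1 = 7 = chi_rho(e) = 7.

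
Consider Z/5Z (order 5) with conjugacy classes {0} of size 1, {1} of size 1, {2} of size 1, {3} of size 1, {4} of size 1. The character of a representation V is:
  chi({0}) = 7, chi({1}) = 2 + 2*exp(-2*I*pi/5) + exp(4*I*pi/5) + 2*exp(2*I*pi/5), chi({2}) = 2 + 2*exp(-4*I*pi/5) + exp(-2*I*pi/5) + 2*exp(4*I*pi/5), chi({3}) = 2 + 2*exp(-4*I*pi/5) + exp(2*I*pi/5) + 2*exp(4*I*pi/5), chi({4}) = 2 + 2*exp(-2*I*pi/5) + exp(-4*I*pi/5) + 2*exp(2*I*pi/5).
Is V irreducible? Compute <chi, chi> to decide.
Not irreducible (reducible): <chi, chi> = 13 > 1.

Why: <chi, chi> = (1/|G|) sum_C |C| * |chi(C)|^2 = (1/5)[1*|7|^2 + 1*|2 + 2*exp(-2*I*pi/5) + exp(4*I*pi/5) + 2*exp(2*I*pi/5)|^2 + 1*|2 + 2*exp(-4*I*pi/5) + exp(-2*I*pi/5) + 2*exp(4*I*pi/5)|^2 + 1*|2 + 2*exp(-4*I*pi/5) + exp(2*I*pi/5) + 2*exp(4*I*pi/5)|^2 + 1*|2 + 2*exp(-2*I*pi/5) + exp(-4*I*pi/5) + 2*exp(2*I*pi/5)|^2]
  = (1/5)[(49) + (13 + 10*exp(-2*I*pi/5) + 8*exp(-4*I*pi/5) + 8*exp(4*I*pi/5) + 10*exp(2*I*pi/5)) + (13 + 8*exp(-2*I*pi/5) + 10*exp(-4*I*pi/5) + 10*exp(4*I*pi/5) + 8*exp(2*I*pi/5)) + (13 + 8*exp(-2*I*pi/5) + 10*exp(-4*I*pi/5) + 10*exp(4*I*pi/5) + 8*exp(2*I*pi/5)) + (13 + 10*exp(-2*I*pi/5) + 8*exp(-4*I*pi/5) + 8*exp(4*I*pi/5) + 10*exp(2*I*pi/5))] = 65/5 = 13.
(Exp terms are combined using exp(i*s)*conj(exp(i*t)) = exp(i*(s-t)), and sums of them are collapsed using the identity that for every m > 1 the m distinct m-th roots of unity sum to 0, e.g. 1 + exp(2*I*pi/3) + exp(-2*I*pi/3) = 0.)
A character is irreducible iff <chi, chi> = 1, so this representation is reducible.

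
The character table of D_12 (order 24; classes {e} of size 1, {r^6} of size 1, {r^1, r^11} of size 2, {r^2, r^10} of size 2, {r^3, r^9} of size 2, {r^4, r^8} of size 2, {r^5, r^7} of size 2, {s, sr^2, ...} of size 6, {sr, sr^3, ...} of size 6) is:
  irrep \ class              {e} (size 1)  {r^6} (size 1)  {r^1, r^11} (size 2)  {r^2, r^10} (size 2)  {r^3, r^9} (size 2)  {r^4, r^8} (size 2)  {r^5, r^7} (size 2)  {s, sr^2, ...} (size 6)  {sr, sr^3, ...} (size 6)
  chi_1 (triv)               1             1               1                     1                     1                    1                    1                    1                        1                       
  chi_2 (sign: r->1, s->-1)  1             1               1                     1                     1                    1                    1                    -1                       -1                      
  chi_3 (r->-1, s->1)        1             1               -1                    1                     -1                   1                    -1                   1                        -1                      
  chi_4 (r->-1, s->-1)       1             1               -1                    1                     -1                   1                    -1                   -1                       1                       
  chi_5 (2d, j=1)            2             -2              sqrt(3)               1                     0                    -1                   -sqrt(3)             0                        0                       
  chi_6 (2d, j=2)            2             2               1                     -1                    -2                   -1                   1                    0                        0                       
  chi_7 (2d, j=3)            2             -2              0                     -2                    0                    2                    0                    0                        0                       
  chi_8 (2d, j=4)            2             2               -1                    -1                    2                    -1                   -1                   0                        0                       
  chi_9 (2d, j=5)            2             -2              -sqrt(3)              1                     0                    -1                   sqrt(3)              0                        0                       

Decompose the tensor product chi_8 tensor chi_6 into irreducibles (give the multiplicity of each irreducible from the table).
chi_8 tensor chi_6 = chi_3 + chi_4 + chi_6 (all other irreducibles have multiplicity 0).

Justification: The character of a tensor product is the pointwise product (chi_8 * chi_6)(C) = chi_8(C) * chi_6(C):
  {e}: (2)*(2), {r^6}: (2)*(2), {r^1, r^11}: (-1)*(1), {r^2, r^10}: (-1)*(-1), {r^3, r^9}: (2)*(-2), {r^4, r^8}: (-1)*(-1), {r^5, r^7}: (-1)*(1), {s, sr^2, ...}: (0)*(0), {sr, sr^3, ...}: (0)*(0)
so (chi_8 * chi_6) takes values
  {e} -> 4, {r^6} -> 4, {r^1, r^11} -> -1, {r^2, r^10} -> 1, {r^3, r^9} -> -4, {r^4, r^8} -> 1, {r^5, r^7} -> -1, {s, sr^2, ...} -> 0, {sr, sr^3, ...} -> 0.
Now take the inner product of this character with each irreducible chi from the table, <chi_8*chi_6, chi> = (1/24) sum_C |C| (chi_8*chi_6)(C) conj(chi(C)):
  <chi_8*chi_6, chi_1> = (1/24)[1*(4)*conj(1) + 1*(4)*conj(1) + 2*(-1)*conj(1) + 2*(1)*conj(1) + 2*(-4)*conj(1) + 2*(1)*conj(1) + 2*(-1)*conj(1) + 6*(0)*conj(1) + 6*(0)*conj(1)]
      = (1/24)[(4) + (4) + (-2) + (2) + (-8) + (2) + (-2) + (0) + (0)] = 0/24 = 0
  <chi_8*chi_6, chi_2> = (1/24)[1*(4)*conj(1) + 1*(4)*conj(1) + 2*(-1)*conj(1) + 2*(1)*conj(1) + 2*(-4)*conj(1) + 2*(1)*conj(1) + 2*(-1)*conj(1) + 6*(0)*conj(-1) + 6*(0)*conj(-1)]
      = (1/24)[(4) + (4) + (-2) + (2) + (-8) + (2) + (-2) + (0) + (0)] = 0/24 = 0
  <chi_8*chi_6, chi_3> = (1/24)[1*(4)*conj(1) + 1*(4)*conj(1) + 2*(-1)*conj(-1) + 2*(1)*conj(1) + 2*(-4)*conj(-1) + 2*(1)*conj(1) + 2*(-1)*conj(-1) + 6*(0)*conj(1) + 6*(0)*conj(-1)]
      = (1/24)[(4) + (4) + (2) + (2) + (8) + (2) + (2) + (0) + (0)] = 24/24 = 1
  <chi_8*chi_6, chi_4> = (1/24)[1*(4)*conj(1) + 1*(4)*conj(1) + 2*(-1)*conj(-1) + 2*(1)*conj(1) + 2*(-4)*conj(-1) + 2*(1)*conj(1) + 2*(-1)*conj(-1) + 6*(0)*conj(-1) + 6*(0)*conj(1)]
      = (1/24)[(4) + (4) + (2) + (2) + (8) + (2) + (2) + (0) + (0)] = 24/24 = 1
  <chi_8*chi_6, chi_5> = (1/24)[1*(4)*conj(2) + 1*(4)*conj(-2) + 2*(-1)*conj(sqrt(3)) + 2*(1)*conj(1) + 2*(-4)*conj(0) + 2*(1)*conj(-1) + 2*(-1)*conj(-sqrt(3)) + 6*(0)*conj(0) + 6*(0)*conj(0)]
      = (1/24)[(8) + (-8) + (-2*sqrt(3)) + (2) + (0) + (-2) + (2*sqrt(3)) + (0) + (0)] = 0/24 = 0
  <chi_8*chi_6, chi_6> = (1/24)[1*(4)*conj(2) + 1*(4)*conj(2) + 2*(-1)*conj(1) + 2*(1)*conj(-1) + 2*(-4)*conj(-2) + 2*(1)*conj(-1) + 2*(-1)*conj(1) + 6*(0)*conj(0) + 6*(0)*conj(0)]
      = (1/24)[(8) + (8) + (-2) + (-2) + (16) + (-2) + (-2) + (0) + (0)] = 24/24 = 1
  <chi_8*chi_6, chi_7> = (1/24)[1*(4)*conj(2) + 1*(4)*conj(-2) + 2*(-1)*conj(0) + 2*(1)*conj(-2) + 2*(-4)*conj(0) + 2*(1)*conj(2) + 2*(-1)*conj(0) + 6*(0)*conj(0) + 6*(0)*conj(0)]
      = (1/24)[(8) + (-8) + (0) + (-4) + (0) + (4) + (0) + (0) + (0)] = 0/24 = 0
  <chi_8*chi_6, chi_8> = (1/24)[1*(4)*conj(2) + 1*(4)*conj(2) + 2*(-1)*conj(-1) + 2*(1)*conj(-1) + 2*(-4)*conj(2) + 2*(1)*conj(-1) + 2*(-1)*conj(-1) + 6*(0)*conj(0) + 6*(0)*conj(0)]
      = (1/24)[(8) + (8) + (2) + (-2) + (-16) + (-2) + (2) + (0) + (0)] = 0/24 = 0
  <chi_8*chi_6, chi_9> = (1/24)[1*(4)*conj(2) + 1*(4)*conj(-2) + 2*(-1)*conj(-sqrt(3)) + 2*(1)*conj(1) + 2*(-4)*conj(0) + 2*(1)*conj(-1) + 2*(-1)*conj(sqrt(3)) + 6*(0)*conj(0) + 6*(0)*conj(0)]
      = (1/24)[(8) + (-8) + (2*sqrt(3)) + (2) + (0) + (-2) + (-2*sqrt(3)) + (0) + (0)] = 0/24 = 0
Hence the multiplicities are chi_3: 1, chi_4: 1, chi_6: 1. Dimension check: dim(chi_8)*dim(chi_6) = 2*2 = 4 and sum (mult * dim) = 1*1 + 1*1 + 1*2 = 4.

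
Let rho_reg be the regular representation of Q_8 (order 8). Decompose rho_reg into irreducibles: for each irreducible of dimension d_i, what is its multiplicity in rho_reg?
Each irreducible V_i of dimension d_i appears with multiplicity d_i, i.e. rho_reg = (direct sum over all irreducibles V_i) d_i V_i. The irreducible dimensions for Q_8 are 1, 1, 1, 1, 2: 4 irreducibles of dimension 1, each with multiplicity 1; 1 irreducible of dimension 2, with multiplicity 2. Total dimension 4*1*1 + 1*2*2 = 8 = |G|.

Solution. General theorem: in the regular representation of a finite group G, each irreducible appears with multiplicity equal to its dimension. Check: dim(rho_reg) = sum d_i^2 = 1 + 1 + 1 + 1 + 4 = 8 = |G|.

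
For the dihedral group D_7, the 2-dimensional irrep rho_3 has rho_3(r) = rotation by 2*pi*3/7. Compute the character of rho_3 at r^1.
chi_{rho_3}(r^1) = 2*cos(2*pi*3*1/7) = -2*cos(pi/7)

Proof sketch: rho_3(r^1) is rotation by angle 2*pi*3*1/7, whose trace is 2*cos(2*pi*3*1/7) = -2*cos(pi/7).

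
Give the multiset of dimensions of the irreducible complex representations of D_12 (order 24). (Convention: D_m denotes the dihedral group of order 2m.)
Dimensions: 1, 1, 1, 1, 2, 2, 2, 2, 2

Why: There are 9 irreducibles (= number of conjugacy classes). Their dimensions d_i satisfy sum d_i^2 = |G| = 24: 1 + 1 + 1 + 1 + 4 + 4 + 4 + 4 + 4 = 24.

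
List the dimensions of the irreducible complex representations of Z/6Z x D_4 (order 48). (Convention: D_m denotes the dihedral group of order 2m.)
Dimensions: 1, 1, 1, 1, 1, 1, 1, 1, 1, 1, 1, 1, 1, 1, 1, 1, 1, 1, 1, 1, 1, 1, 1, 1, 2, 2, 2, 2, 2, 2

Derivation: There are 30 irreducibles (= number of conjugacy classes). Their dimensions d_i satisfy sum d_i^2 = |G| = 48: 1 + 1 + 1 + 1 + 1 + 1 + 1 + 1 + 1 + 1 + 1 + 1 + 1 + 1 + 1 + 1 + 1 + 1 + 1 + 1 + 1 + 1 + 1 + 1 + 4 + 4 + 4 + 4 + 4 + 4 = 48. (For the product with Z/6Z: each of the 6 1-dim characters of Z/6Z tensors with each irrep of D_4, giving 6 copies of each D_4-dimension.)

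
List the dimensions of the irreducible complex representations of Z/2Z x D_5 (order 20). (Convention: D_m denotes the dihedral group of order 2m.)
Dimensions: 1, 1, 1, 1, 2, 2, 2, 2

Argument: There are 8 irreducibles (= number of conjugacy classes). Their dimensions d_i satisfy sum d_i^2 = |G| = 20: 1 + 1 + 1 + 1 + 4 + 4 + 4 + 4 = 20. (For the product with Z/2Z: each of the 2 1-dim characters of Z/2Z tensors with each irrep of D_5, giving 2 copies of each D_5-dimension.)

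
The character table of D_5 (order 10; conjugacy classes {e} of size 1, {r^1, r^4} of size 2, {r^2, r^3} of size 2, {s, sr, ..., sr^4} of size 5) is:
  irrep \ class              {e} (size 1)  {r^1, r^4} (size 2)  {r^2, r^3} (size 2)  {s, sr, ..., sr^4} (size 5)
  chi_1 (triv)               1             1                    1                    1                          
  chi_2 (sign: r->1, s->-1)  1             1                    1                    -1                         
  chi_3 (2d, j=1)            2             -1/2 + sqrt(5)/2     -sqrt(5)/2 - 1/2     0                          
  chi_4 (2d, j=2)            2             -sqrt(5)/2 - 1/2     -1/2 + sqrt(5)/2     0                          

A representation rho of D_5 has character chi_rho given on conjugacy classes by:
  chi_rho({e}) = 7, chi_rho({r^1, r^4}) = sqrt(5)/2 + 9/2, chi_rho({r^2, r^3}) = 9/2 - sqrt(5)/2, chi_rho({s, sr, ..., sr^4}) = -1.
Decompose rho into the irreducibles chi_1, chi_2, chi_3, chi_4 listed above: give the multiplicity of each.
Multiplicities: chi_1: 2, chi_2: 3, chi_3: 1, chi_4: 0.

Reasoning: Use <chi_rho, chi> = (1/|G|) sum_C |C| * chi_rho(C) * conj(chi(C)) with |G| = 10 for each irreducible chi in the table:
  <chi_rho, chi_1> = (1/10)[1*(7)*conj(1) + 2*(sqrt(5)/2 + 9/2)*conj(1) + 2*(9/2 - sqrt(5)/2)*conj(1) + 5*(-1)*conj(1)]
      = (1/10)[(7) + (sqrt(5) + 9) + (9 - sqrt(5)) + (-5)] = 20/10 = 2
  <chi_rho, chi_2> = (1/10)[1*(7)*conj(1) + 2*(sqrt(5)/2 + 9/2)*conj(1) + 2*(9/2 - sqrt(5)/2)*conj(1) + 5*(-1)*conj(-1)]
      = (1/10)[(7) + (sqrt(5) + 9) + (9 - sqrt(5)) + (5)] = 30/10 = 3
  <chi_rho, chi_3> = (1/10)[1*(7)*conj(2) + 2*(sqrt(5)/2 + 9/2)*conj(-1/2 + sqrt(5)/2) + 2*(9/2 - sqrt(5)/2)*conj(-sqrt(5)/2 - 1/2) + 5*(-1)*conj(0)]
      = (1/10)[(14) + (-2 + 4*sqrt(5)) + (-4*sqrt(5) - 2) + (0)] = 10/10 = 1
  <chi_rho, chi_4> = (1/10)[1*(7)*conj(2) + 2*(sqrt(5)/2 + 9/2)*conj(-sqrt(5)/2 - 1/2) + 2*(9/2 - sqrt(5)/2)*conj(-1/2 + sqrt(5)/2) + 5*(-1)*conj(0)]
      = (1/10)[(14) + (-5*sqrt(5) - 7) + (-7 + 5*sqrt(5)) + (0)] = 0/10 = 0
Dimension check: dim(rho) = sum (mult * dim) = 2*1 + 3*1 + 1*2 + 0*2 = 7 = chi_rho(e) = 7.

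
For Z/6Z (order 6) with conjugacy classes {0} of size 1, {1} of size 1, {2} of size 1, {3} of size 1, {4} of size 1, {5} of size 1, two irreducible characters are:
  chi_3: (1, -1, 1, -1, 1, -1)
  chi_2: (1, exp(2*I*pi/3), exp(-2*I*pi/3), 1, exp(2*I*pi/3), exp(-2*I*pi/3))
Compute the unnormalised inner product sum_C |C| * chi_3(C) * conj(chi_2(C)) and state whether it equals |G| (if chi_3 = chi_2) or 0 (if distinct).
Sum = 0; so <chi_3, chi_2> = 0 (distinct irreducibles are orthogonal).

Derivation: Compute term by term over conjugacy classes (|C| * chi_3(C) * conj(chi_2(C))):
  1*(1)*conj(1) + 1*(-1)*conj(exp(2*I*pi/3)) + 1*(1)*conj(exp(-2*I*pi/3)) + 1*(-1)*conj(1) + 1*(1)*conj(exp(2*I*pi/3)) + 1*(-1)*conj(exp(-2*I*pi/3))
  = (1) + (-exp(-2*I*pi/3)) + (exp(2*I*pi/3)) + (-1) + (exp(-2*I*pi/3)) + (-exp(2*I*pi/3))
  = 0.
(Exp terms are combined using exp(i*s)*conj(exp(i*t)) = exp(i*(s-t)), and sums of them are collapsed using the identity that for every m > 1 the m distinct m-th roots of unity sum to 0, e.g. 1 + exp(2*I*pi/3) + exp(-2*I*pi/3) = 0.)
Dividing by |G| = 6 gives 0/6 = 0, matching the row-orthogonality relation <chi_3, chi_2> = [chi_3 = chi_2].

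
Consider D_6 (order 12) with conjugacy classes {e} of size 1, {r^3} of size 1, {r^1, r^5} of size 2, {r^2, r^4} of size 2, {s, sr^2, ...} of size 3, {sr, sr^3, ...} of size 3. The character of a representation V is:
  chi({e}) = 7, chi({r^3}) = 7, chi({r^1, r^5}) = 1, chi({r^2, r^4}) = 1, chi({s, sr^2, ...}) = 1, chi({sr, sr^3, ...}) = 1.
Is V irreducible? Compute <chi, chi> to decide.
Not irreducible (reducible): <chi, chi> = 9 > 1.

Explanation: <chi, chi> = (1/|G|) sum_C |C| * |chi(C)|^2 = (1/12)[1*|7|^2 + 1*|7|^2 + 2*|1|^2 + 2*|1|^2 + 3*|1|^2 + 3*|1|^2]
  = (1/12)[(49) + (49) + (2) + (2) + (3) + (3)] = 108/12 = 9.
A character is irreducible iff <chi, chi> = 1, so this representation is reducible.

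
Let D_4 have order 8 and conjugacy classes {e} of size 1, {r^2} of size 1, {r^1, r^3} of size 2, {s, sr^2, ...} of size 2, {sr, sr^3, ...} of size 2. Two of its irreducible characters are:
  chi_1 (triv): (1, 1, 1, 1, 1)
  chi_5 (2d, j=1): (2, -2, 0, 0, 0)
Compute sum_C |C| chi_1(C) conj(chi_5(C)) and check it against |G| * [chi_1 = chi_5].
Sum = 0; so <chi_1, chi_5> = 0 (distinct irreducibles are orthogonal).

Why: Compute term by term over conjugacy classes (|C| * chi_1(C) * conj(chi_5(C))):
  1*(1)*conj(2) + 1*(1)*conj(-2) + 2*(1)*conj(0) + 2*(1)*conj(0) + 2*(1)*conj(0)
  = (2) + (-2) + (0) + (0) + (0)
  = 0.
Dividing by |G| = 8 gives 0/8 = 0, matching the row-orthogonality relation <chi_1, chi_5> = [chi_1 = chi_5].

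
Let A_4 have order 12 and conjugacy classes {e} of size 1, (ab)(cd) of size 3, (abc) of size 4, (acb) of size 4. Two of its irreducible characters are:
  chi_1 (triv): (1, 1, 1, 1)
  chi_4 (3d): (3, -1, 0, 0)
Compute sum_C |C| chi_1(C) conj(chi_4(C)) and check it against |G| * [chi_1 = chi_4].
Sum = 0; so <chi_1, chi_4> = 0 (distinct irreducibles are orthogonal).

Justification: Compute term by term over conjugacy classes (|C| * chi_1(C) * conj(chi_4(C))):
  1*(1)*conj(3) + 3*(1)*conj(-1) + 4*(1)*conj(0) + 4*(1)*conj(0)
  = (3) + (-3) + (0) + (0)
  = 0.
(Exp terms are combined using exp(i*s)*conj(exp(i*t)) = exp(i*(s-t)), and sums of them are collapsed using the identity that for every m > 1 the m distinct m-th roots of unity sum to 0, e.g. 1 + exp(2*I*pi/3) + exp(-2*I*pi/3) = 0.)
Dividing by |G| = 12 gives 0/12 = 0, matching the row-orthogonality relation <chi_1, chi_4> = [chi_1 = chi_4].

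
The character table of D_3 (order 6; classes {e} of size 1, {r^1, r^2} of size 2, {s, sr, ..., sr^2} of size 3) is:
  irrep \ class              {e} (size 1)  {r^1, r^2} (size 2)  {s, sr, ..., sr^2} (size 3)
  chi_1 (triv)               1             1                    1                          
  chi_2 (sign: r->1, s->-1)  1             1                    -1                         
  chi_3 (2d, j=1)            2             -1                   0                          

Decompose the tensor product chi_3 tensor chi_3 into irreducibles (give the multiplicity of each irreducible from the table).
chi_3 tensor chi_3 = chi_1 + chi_2 + chi_3 (all other irreducibles have multiplicity 0).

Details: The character of a tensor product is the pointwise product (chi_3 * chi_3)(C) = chi_3(C) * chi_3(C):
  {e}: (2)*(2), {r^1, r^2}: (-1)*(-1), {s, sr, ..., sr^2}: (0)*(0)
so (chi_3 * chi_3) takes values
  {e} -> 4, {r^1, r^2} -> 1, {s, sr, ..., sr^2} -> 0.
Now take the inner product of this character with each irreducible chi from the table, <chi_3*chi_3, chi> = (1/6) sum_C |C| (chi_3*chi_3)(C) conj(chi(C)):
  <chi_3*chi_3, chi_1> = (1/6)[1*(4)*conj(1) + 2*(1)*conj(1) + 3*(0)*conj(1)]
      = (1/6)[(4) + (2) + (0)] = 6/6 = 1
  <chi_3*chi_3, chi_2> = (1/6)[1*(4)*conj(1) + 2*(1)*conj(1) + 3*(0)*conj(-1)]
      = (1/6)[(4) + (2) + (0)] = 6/6 = 1
  <chi_3*chi_3, chi_3> = (1/6)[1*(4)*conj(2) + 2*(1)*conj(-1) + 3*(0)*conj(0)]
      = (1/6)[(8) + (-2) + (0)] = 6/6 = 1
Hence the multiplicities are chi_1: 1, chi_2: 1, chi_3: 1. Dimension check: dim(chi_3)*dim(chi_3) = 2*2 = 4 and sum (mult * dim) = 1*1 + 1*1 + 1*2 = 4.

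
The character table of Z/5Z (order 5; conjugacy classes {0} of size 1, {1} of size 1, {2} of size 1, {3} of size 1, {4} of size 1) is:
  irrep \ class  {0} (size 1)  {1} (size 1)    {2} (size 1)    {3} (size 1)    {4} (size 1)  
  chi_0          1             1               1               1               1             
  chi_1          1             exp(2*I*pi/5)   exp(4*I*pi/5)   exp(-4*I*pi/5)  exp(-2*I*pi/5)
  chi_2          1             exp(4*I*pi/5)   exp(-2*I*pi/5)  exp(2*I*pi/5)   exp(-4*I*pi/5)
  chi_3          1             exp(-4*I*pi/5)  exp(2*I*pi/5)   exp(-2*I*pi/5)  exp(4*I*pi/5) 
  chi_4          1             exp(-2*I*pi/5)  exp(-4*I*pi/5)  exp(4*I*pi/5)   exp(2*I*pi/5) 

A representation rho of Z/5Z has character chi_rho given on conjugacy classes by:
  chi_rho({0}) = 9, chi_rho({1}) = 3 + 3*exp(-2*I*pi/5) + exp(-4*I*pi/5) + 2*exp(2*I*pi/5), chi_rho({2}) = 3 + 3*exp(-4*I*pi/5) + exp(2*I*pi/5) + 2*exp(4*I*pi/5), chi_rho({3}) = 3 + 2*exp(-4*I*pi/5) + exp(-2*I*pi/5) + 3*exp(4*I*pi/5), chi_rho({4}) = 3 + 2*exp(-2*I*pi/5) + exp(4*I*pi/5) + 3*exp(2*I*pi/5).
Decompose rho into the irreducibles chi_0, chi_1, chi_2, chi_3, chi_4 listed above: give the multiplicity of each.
Multiplicities: chi_0: 3, chi_1: 2, chi_2: 0, chi_3: 1, chi_4: 3.

Explanation: Use <chi_rho, chi> = (1/|G|) sum_C |C| * chi_rho(C) * conj(chi(C)) with |G| = 5 for each irreducible chi in the table:
  <chi_rho, chi_0> = (1/5)[1*(9)*conj(1) + 1*(3 + 3*exp(-2*I*pi/5) + exp(-4*I*pi/5) + 2*exp(2*I*pi/5))*conj(1) + 1*(3 + 3*exp(-4*I*pi/5) + exp(2*I*pi/5) + 2*exp(4*I*pi/5))*conj(1) + 1*(3 + 2*exp(-4*I*pi/5) + exp(-2*I*pi/5) + 3*exp(4*I*pi/5))*conj(1) + 1*(3 + 2*exp(-2*I*pi/5) + exp(4*I*pi/5) + 3*exp(2*I*pi/5))*conj(1)]
      = (1/5)[(9) + (3 + 3*exp(-2*I*pi/5) + exp(-4*I*pi/5) + 2*exp(2*I*pi/5)) + (3 + 3*exp(-4*I*pi/5) + exp(2*I*pi/5) + 2*exp(4*I*pi/5)) + (3 + 2*exp(-4*I*pi/5) + exp(-2*I*pi/5) + 3*exp(4*I*pi/5)) + (3 + 2*exp(-2*I*pi/5) + exp(4*I*pi/5) + 3*exp(2*I*pi/5))] = 15/5 = 3
  <chi_rho, chi_1> = (1/5)[1*(9)*conj(1) + 1*(3 + 3*exp(-2*I*pi/5) + exp(-4*I*pi/5) + 2*exp(2*I*pi/5))*conj(exp(2*I*pi/5)) + 1*(3 + 3*exp(-4*I*pi/5) + exp(2*I*pi/5) + 2*exp(4*I*pi/5))*conj(exp(4*I*pi/5)) + 1*(3 + 2*exp(-4*I*pi/5) + exp(-2*I*pi/5) + 3*exp(4*I*pi/5))*conj(exp(-4*I*pi/5)) + 1*(3 + 2*exp(-2*I*pi/5) + exp(4*I*pi/5) + 3*exp(2*I*pi/5))*conj(exp(-2*I*pi/5))]
      = (1/5)[(9) + (2 + 3*exp(-2*I*pi/5) + 3*exp(-4*I*pi/5) + exp(4*I*pi/5)) + (2 + 3*exp(-4*I*pi/5) + exp(-2*I*pi/5) + 3*exp(2*I*pi/5)) + (2 + 3*exp(-2*I*pi/5) + exp(2*I*pi/5) + 3*exp(4*I*pi/5)) + (2 + exp(-4*I*pi/5) + 3*exp(4*I*pi/5) + 3*exp(2*I*pi/5))] = 10/5 = 2
  <chi_rho, chi_2> = (1/5)[1*(9)*conj(1) + 1*(3 + 3*exp(-2*I*pi/5) + exp(-4*I*pi/5) + 2*exp(2*I*pi/5))*conj(exp(4*I*pi/5)) + 1*(3 + 3*exp(-4*I*pi/5) + exp(2*I*pi/5) + 2*exp(4*I*pi/5))*conj(exp(-2*I*pi/5)) + 1*(3 + 2*exp(-4*I*pi/5) + exp(-2*I*pi/5) + 3*exp(4*I*pi/5))*conj(exp(2*I*pi/5)) + 1*(3 + 2*exp(-2*I*pi/5) + exp(4*I*pi/5) + 3*exp(2*I*pi/5))*conj(exp(-4*I*pi/5))]
      = (1/5)[(9) + (2*exp(-2*I*pi/5) + 3*exp(-4*I*pi/5) + exp(2*I*pi/5) + 3*exp(4*I*pi/5)) + (3*exp(-2*I*pi/5) + 2*exp(-4*I*pi/5) + exp(4*I*pi/5) + 3*exp(2*I*pi/5)) + (3*exp(-2*I*pi/5) + exp(-4*I*pi/5) + 2*exp(4*I*pi/5) + 3*exp(2*I*pi/5)) + (3*exp(-4*I*pi/5) + exp(-2*I*pi/5) + 3*exp(4*I*pi/5) + 2*exp(2*I*pi/5))] = 0/5 = 0
  <chi_rho, chi_3> = (1/5)[1*(9)*conj(1) + 1*(3 + 3*exp(-2*I*pi/5) + exp(-4*I*pi/5) + 2*exp(2*I*pi/5))*conj(exp(-4*I*pi/5)) + 1*(3 + 3*exp(-4*I*pi/5) + exp(2*I*pi/5) + 2*exp(4*I*pi/5))*conj(exp(2*I*pi/5)) + 1*(3 + 2*exp(-4*I*pi/5) + exp(-2*I*pi/5) + 3*exp(4*I*pi/5))*conj(exp(-2*I*pi/5)) + 1*(3 + 2*exp(-2*I*pi/5) + exp(4*I*pi/5) + 3*exp(2*I*pi/5))*conj(exp(4*I*pi/5))]
      = (1/5)[(9) + (1 + 2*exp(-4*I*pi/5) + 3*exp(4*I*pi/5) + 3*exp(2*I*pi/5)) + (1 + 3*exp(-2*I*pi/5) + 3*exp(4*I*pi/5) + 2*exp(2*I*pi/5)) + (1 + 2*exp(-2*I*pi/5) + 3*exp(-4*I*pi/5) + 3*exp(2*I*pi/5)) + (1 + 3*exp(-2*I*pi/5) + 3*exp(-4*I*pi/5) + 2*exp(4*I*pi/5))] = 5/5 = 1
  <chi_rho, chi_4> = (1/5)[1*(9)*conj(1) + 1*(3 + 3*exp(-2*I*pi/5) + exp(-4*I*pi/5) + 2*exp(2*I*pi/5))*conj(exp(-2*I*pi/5)) + 1*(3 + 3*exp(-4*I*pi/5) + exp(2*I*pi/5) + 2*exp(4*I*pi/5))*conj(exp(-4*I*pi/5)) + 1*(3 + 2*exp(-4*I*pi/5) + exp(-2*I*pi/5) + 3*exp(4*I*pi/5))*conj(exp(4*I*pi/5)) + 1*(3 + 2*exp(-2*I*pi/5) + exp(4*I*pi/5) + 3*exp(2*I*pi/5))*conj(exp(2*I*pi/5))]
      = (1/5)[(9) + (3 + exp(-2*I*pi/5) + 2*exp(4*I*pi/5) + 3*exp(2*I*pi/5)) + (3 + 2*exp(-2*I*pi/5) + exp(-4*I*pi/5) + 3*exp(4*I*pi/5)) + (3 + 3*exp(-4*I*pi/5) + exp(4*I*pi/5) + 2*exp(2*I*pi/5)) + (3 + 3*exp(-2*I*pi/5) + 2*exp(-4*I*pi/5) + exp(2*I*pi/5))] = 15/5 = 3
(Exp terms are combined using exp(i*s)*conj(exp(i*t)) = exp(i*(s-t)), and sums of them are collapsed using the identity that for every m > 1 the m distinct m-th roots of unity sum to 0, e.g. 1 + exp(2*I*pi/3) + exp(-2*I*pi/3) = 0.)
Dimension check: dim(rho) = sum (mult * dim) = 3*1 + 2*1 + 0*1 + 1*1 + 3*1 = 9 = chi_rho(e) = 9.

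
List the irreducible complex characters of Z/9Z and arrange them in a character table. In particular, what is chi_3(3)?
Character table of Z/9Z (irreps indexed chi_0,...,chi_8 with chi_k(m) = zeta_9^(k*m), zeta_9 = exp(2*pi*i/9)):
  irrep \ class  {0} (size 1)  {1} (size 1)    {2} (size 1)    {3} (size 1)    {4} (size 1)    {5} (size 1)    {6} (size 1)    {7} (size 1)    {8} (size 1)  
  chi_0          1             1               1               1               1               1               1               1               1             
  chi_1          1             exp(2*I*pi/9)   exp(4*I*pi/9)   exp(2*I*pi/3)   exp(8*I*pi/9)   exp(-8*I*pi/9)  exp(-2*I*pi/3)  exp(-4*I*pi/9)  exp(-2*I*pi/9)
  chi_2          1             exp(4*I*pi/9)   exp(8*I*pi/9)   exp(-2*I*pi/3)  exp(-2*I*pi/9)  exp(2*I*pi/9)   exp(2*I*pi/3)   exp(-8*I*pi/9)  exp(-4*I*pi/9)
  chi_3          1             exp(2*I*pi/3)   exp(-2*I*pi/3)  1               exp(2*I*pi/3)   exp(-2*I*pi/3)  1               exp(2*I*pi/3)   exp(-2*I*pi/3)
  chi_4          1             exp(8*I*pi/9)   exp(-2*I*pi/9)  exp(2*I*pi/3)   exp(-4*I*pi/9)  exp(4*I*pi/9)   exp(-2*I*pi/3)  exp(2*I*pi/9)   exp(-8*I*pi/9)
  chi_5          1             exp(-8*I*pi/9)  exp(2*I*pi/9)   exp(-2*I*pi/3)  exp(4*I*pi/9)   exp(-4*I*pi/9)  exp(2*I*pi/3)   exp(-2*I*pi/9)  exp(8*I*pi/9) 
  chi_6          1             exp(-2*I*pi/3)  exp(2*I*pi/3)   1               exp(-2*I*pi/3)  exp(2*I*pi/3)   1               exp(-2*I*pi/3)  exp(2*I*pi/3) 
  chi_7          1             exp(-4*I*pi/9)  exp(-8*I*pi/9)  exp(2*I*pi/3)   exp(2*I*pi/9)   exp(-2*I*pi/9)  exp(-2*I*pi/3)  exp(8*I*pi/9)   exp(4*I*pi/9) 
  chi_8          1             exp(-2*I*pi/9)  exp(-4*I*pi/9)  exp(-2*I*pi/3)  exp(-8*I*pi/9)  exp(8*I*pi/9)   exp(2*I*pi/3)   exp(4*I*pi/9)   exp(2*I*pi/9) 

Spot check: chi_3(3) = zeta_9^(3*3) = zeta_9^9 = 1.

Solution. Z/9Z is abelian, so all 9 irreducible complex representations are 1-dimensional. They are given by chi_k(m) = zeta_9^(k*m) for k = 0,...,8. Row orthogonality: sum_m chi_k(m) conj(chi_l(m)) = 9 * [k = l].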